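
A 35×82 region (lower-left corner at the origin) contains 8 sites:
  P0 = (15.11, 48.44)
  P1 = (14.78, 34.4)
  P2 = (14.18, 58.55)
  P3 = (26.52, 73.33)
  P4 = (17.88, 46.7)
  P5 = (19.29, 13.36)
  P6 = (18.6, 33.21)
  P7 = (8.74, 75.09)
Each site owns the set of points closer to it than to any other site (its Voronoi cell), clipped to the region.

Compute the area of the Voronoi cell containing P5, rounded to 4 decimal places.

1. box [0,35]×[0,82]: [(0, 0) (35, 0) (35, 82) (0, 82)]
2. ⊥bis P5·P0 via (17.2,30.9): [(0, 28.8505) (0, 0) (35, 0) (35, 33.021)]  |A|=1082.7511
3. ⊥bis P5·P1 via (17.035,23.88): [(0, 20.2285) (0, 0) (35, 0) (35, 27.7309)]  |A|=839.2886
4. ⊥bis P5·P2 via (16.735,35.955): [(0, 20.2285) (0, 0) (35, 0) (35, 27.7309)]  |A|=839.2886
5. ⊥bis P5·P3 via (22.905,43.345): [(0, 20.2285) (0, 0) (35, 0) (35, 27.7309)]  |A|=839.2886
6. ⊥bis P5·P4 via (18.585,30.03): [(0, 20.2285) (0, 0) (35, 0) (35, 27.7309)]  |A|=839.2886
7. ⊥bis P5·P6 via (18.945,23.285): [(13.3523, 23.0906) (0, 20.2285) (0, 0) (35, 0) (35, 23.8431)]  |A|=797.2078
8. ⊥bis P5·P7 via (14.015,44.225): [(13.3523, 23.0906) (0, 20.2285) (0, 0) (35, 0) (35, 23.8431)]  |A|=797.2078
9. canonical 5-gon: [(13.3523, 23.0906) (0, 20.2285) (0, 0) (35, 0) (35, 23.8431)]
10. shoelace: 797.2078

Area of P5's cell: 797.2078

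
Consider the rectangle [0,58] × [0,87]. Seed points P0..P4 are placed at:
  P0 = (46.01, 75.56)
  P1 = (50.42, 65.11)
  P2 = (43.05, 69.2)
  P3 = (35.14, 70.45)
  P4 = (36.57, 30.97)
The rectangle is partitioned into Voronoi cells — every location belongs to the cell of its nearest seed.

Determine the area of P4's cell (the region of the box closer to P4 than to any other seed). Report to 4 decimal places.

1. box [0,58]×[0,87]: [(0, 0) (58, 0) (58, 87) (0, 87)]
2. ⊥bis P4·P0 via (41.29,53.265): [(0, 62.0064) (0, 0) (58, 0) (58, 49.7274)]  |A|=3240.2787
3. ⊥bis P4·P1 via (43.495,48.04): [(18.9652, 57.9913) (0, 62.0064) (0, 0) (58, 0) (58, 42.1556)]  |A|=3092.4968
4. ⊥bis P4·P2 via (39.81,50.085): [(37.481, 50.4798) (0, 56.8328) (0, 0) (58, 0) (58, 42.1556)]  |A|=2961.4837
5. ⊥bis P4·P3 via (35.855,50.71): [(37.481, 50.4798) (36.0756, 50.718) (0, 49.4113) (0, 0) (58, 0) (58, 42.1556)]  |A|=2827.6162
6. canonical 6-gon: [(37.481, 50.4798) (36.0756, 50.718) (0, 49.4113) (0, 0) (58, 0) (58, 42.1556)]
7. shoelace: 2827.6162

Area of P4's cell: 2827.6162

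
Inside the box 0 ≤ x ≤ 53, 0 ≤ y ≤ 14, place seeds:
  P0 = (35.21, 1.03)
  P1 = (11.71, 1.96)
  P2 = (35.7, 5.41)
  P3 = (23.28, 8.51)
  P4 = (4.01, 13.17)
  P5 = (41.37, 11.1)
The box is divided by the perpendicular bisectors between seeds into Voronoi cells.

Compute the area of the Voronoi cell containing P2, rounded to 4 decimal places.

1. box [0,53]×[0,14]: [(0, 0) (53, 0) (53, 14) (0, 14)]
2. ⊥bis P2·P0 via (35.455,3.22): [(0, 7.1864) (53, 1.2572) (53, 14) (0, 14)]  |A|=518.2438
3. ⊥bis P2·P1 via (23.705,3.685): [(23.5808, 4.5484) (53, 1.2572) (53, 14) (22.2216, 14)]  |A|=332.894
4. ⊥bis P2·P3 via (29.49,6.96): [(28.7439, 3.9708) (53, 1.2572) (53, 14) (31.2472, 14)]  |A|=263.6272
5. ⊥bis P2·P4 via (19.855,9.29): [(28.7439, 3.9708) (53, 1.2572) (53, 14) (31.2472, 14)]  |A|=263.6272
6. ⊥bis P2·P5 via (38.535,8.255): [(28.7439, 3.9708) (44.6163, 2.1951) (32.7697, 14) (31.2472, 14)]  |A|=90.8031
7. canonical 4-gon: [(28.7439, 3.9708) (44.6163, 2.1951) (32.7697, 14) (31.2472, 14)]
8. shoelace: 90.8031

Area of P2's cell: 90.8031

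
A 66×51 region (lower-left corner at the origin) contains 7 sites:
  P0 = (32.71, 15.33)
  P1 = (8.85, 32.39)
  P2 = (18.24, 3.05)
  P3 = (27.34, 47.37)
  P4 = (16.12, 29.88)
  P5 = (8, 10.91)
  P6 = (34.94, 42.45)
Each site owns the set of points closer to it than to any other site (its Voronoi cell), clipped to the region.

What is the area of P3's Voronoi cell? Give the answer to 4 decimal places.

1. box [0,66]×[0,51]: [(0, 0) (66, 0) (66, 51) (0, 51)]
2. ⊥bis P3·P0 via (30.025,31.35): [(0, 26.3177) (66, 37.3795) (66, 51) (0, 51)]  |A|=1263.9912
3. ⊥bis P3·P1 via (18.095,39.88): [(25.6058, 30.6093) (66, 37.3795) (66, 51) (9.0859, 51)]  |A|=855.3522
4. ⊥bis P3·P2 via (22.79,25.21): [(25.6058, 30.6093) (66, 37.3795) (66, 51) (9.0859, 51)]  |A|=855.3522
5. ⊥bis P3·P4 via (21.73,38.625): [(16.2784, 42.1223) (32.4396, 31.7547) (66, 37.3795) (66, 51) (9.0859, 51)]  |A|=810.6721
6. ⊥bis P3·P5 via (17.67,29.14): [(16.2784, 42.1223) (32.4396, 31.7547) (66, 37.3795) (66, 51) (9.0859, 51)]  |A|=810.6721
7. ⊥bis P3·P6 via (31.14,44.91): [(16.2784, 42.1223) (25.504, 36.204) (35.0825, 51) (9.0859, 51)]  |A|=211.9906
8. canonical 4-gon: [(16.2784, 42.1223) (25.504, 36.204) (35.0825, 51) (9.0859, 51)]
9. shoelace: 211.9906

Area of P3's cell: 211.9906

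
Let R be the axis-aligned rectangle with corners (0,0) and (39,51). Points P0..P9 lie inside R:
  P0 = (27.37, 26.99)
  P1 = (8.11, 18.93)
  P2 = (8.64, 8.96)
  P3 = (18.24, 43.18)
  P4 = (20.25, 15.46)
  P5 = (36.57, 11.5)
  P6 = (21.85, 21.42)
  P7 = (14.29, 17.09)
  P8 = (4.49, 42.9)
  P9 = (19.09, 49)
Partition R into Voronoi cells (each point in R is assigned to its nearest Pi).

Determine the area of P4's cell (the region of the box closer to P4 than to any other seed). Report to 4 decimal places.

Area of P4's cell: 171.0074

1. box [0,39]×[0,51]: [(0, 0) (39, 0) (39, 51) (0, 51)]
2. ⊥bis P4·P0 via (23.81,21.225): [(0, 35.9281) (0, 0) (39, 0) (39, 11.8449)]  |A|=931.5739
3. ⊥bis P4·P1 via (14.18,17.195): [(16.6038, 25.6749) (9.2651, 0) (39, 0) (39, 11.8449)]  |A|=514.3606
4. ⊥bis P4·P2 via (14.445,12.21): [(16.6038, 25.6749) (13.3263, 14.2082) (21.2809, 0) (39, 0) (39, 11.8449)]  |A|=428.9991
5. ⊥bis P4·P3 via (19.245,29.32): [(16.6038, 25.6749) (13.3263, 14.2082) (21.2809, 0) (39, 0) (39, 11.8449)]  |A|=428.9991
6. ⊥bis P4·P5 via (28.41,13.48): [(29.445, 17.7453) (16.6038, 25.6749) (13.3263, 14.2082) (21.2809, 0) (25.1391, 0)]  |A|=249.4272
7. ⊥bis P4·P6 via (21.05,18.44): [(29.0898, 16.2817) (15.0001, 20.0641) (13.3263, 14.2082) (21.2809, 0) (25.1391, 0)]  |A|=196.0613
8. ⊥bis P4·P7 via (17.27,16.275): [(29.0898, 16.2817) (18.0802, 19.2373) (15.596, 10.1541) (21.2809, 0) (25.1391, 0)]  |A|=171.0074
9. ⊥bis P4·P8 via (12.37,29.18): [(29.0898, 16.2817) (18.0802, 19.2373) (15.596, 10.1541) (21.2809, 0) (25.1391, 0)]  |A|=171.0074
10. ⊥bis P4·P9 via (19.67,32.23): [(29.0898, 16.2817) (18.0802, 19.2373) (15.596, 10.1541) (21.2809, 0) (25.1391, 0)]  |A|=171.0074
11. canonical 5-gon: [(29.0898, 16.2817) (18.0802, 19.2373) (15.596, 10.1541) (21.2809, 0) (25.1391, 0)]
12. shoelace: 171.0074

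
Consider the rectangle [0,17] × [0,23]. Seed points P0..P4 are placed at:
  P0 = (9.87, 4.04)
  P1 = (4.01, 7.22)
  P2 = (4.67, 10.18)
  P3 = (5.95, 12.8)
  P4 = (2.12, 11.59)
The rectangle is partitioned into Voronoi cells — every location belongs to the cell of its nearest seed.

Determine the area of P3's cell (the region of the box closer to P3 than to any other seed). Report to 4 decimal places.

1. box [0,17]×[0,23]: [(0, 0) (17, 0) (17, 23) (0, 23)]
2. ⊥bis P3·P0 via (7.91,8.42): [(0, 4.8804) (17, 12.4877) (17, 23) (0, 23)]  |A|=243.3717
3. ⊥bis P3·P1 via (4.98,10.01): [(0, 11.7414) (8.6285, 8.7415) (17, 12.4877) (17, 23) (0, 23)]  |A|=213.7715
4. ⊥bis P3·P2 via (5.31,11.49): [(0, 14.0842) (9.8328, 9.2804) (17, 12.4877) (17, 23) (0, 23)]  |A|=198.1222
5. ⊥bis P3·P4 via (4.035,12.195): [(4.0657, 12.0979) (9.8328, 9.2804) (17, 12.4877) (17, 23) (0.6214, 23)]  |A|=176.6105
6. canonical 5-gon: [(4.0657, 12.0979) (9.8328, 9.2804) (17, 12.4877) (17, 23) (0.6214, 23)]
7. shoelace: 176.6105

Area of P3's cell: 176.6105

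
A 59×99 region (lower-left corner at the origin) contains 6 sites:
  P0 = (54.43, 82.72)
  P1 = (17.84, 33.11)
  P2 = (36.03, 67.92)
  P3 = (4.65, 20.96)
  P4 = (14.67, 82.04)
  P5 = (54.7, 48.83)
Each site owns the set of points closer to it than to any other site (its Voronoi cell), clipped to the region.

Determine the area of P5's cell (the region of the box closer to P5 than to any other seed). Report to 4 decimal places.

Area of P5's cell: 1012.3518

1. box [0,59]×[0,99]: [(0, 0) (59, 0) (59, 99) (0, 99)]
2. ⊥bis P5·P0 via (54.565,65.775): [(0, 65.3403) (0, 0) (59, 0) (59, 65.8103)]  |A|=3868.9432
3. ⊥bis P5·P1 via (36.27,40.97): [(25.789, 65.5457) (53.7428, 0) (59, 0) (59, 65.8103)]  |A|=1265.1071
4. ⊥bis P5·P2 via (45.365,58.375): [(52.9181, 65.7619) (33.7089, 46.9753) (53.7428, 0) (59, 0) (59, 65.8103)]  |A|=1012.3518
5. ⊥bis P5·P3 via (29.675,34.895): [(52.9181, 65.7619) (33.7089, 46.9753) (53.7428, 0) (59, 0) (59, 65.8103)]  |A|=1012.3518
6. ⊥bis P5·P4 via (34.685,65.435): [(52.9181, 65.7619) (33.7089, 46.9753) (53.7428, 0) (59, 0) (59, 65.8103)]  |A|=1012.3518
7. canonical 5-gon: [(52.9181, 65.7619) (33.7089, 46.9753) (53.7428, 0) (59, 0) (59, 65.8103)]
8. shoelace: 1012.3518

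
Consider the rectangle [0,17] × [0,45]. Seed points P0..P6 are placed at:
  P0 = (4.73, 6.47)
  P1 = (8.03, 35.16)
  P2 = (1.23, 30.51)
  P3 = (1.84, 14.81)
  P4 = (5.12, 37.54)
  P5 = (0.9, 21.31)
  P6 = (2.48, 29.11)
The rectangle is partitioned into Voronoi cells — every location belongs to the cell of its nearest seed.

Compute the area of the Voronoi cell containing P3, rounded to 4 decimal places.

1. box [0,17]×[0,45]: [(0, 0) (17, 0) (17, 45) (0, 45)]
2. ⊥bis P3·P0 via (3.285,10.64): [(0, 9.5017) (17, 15.3926) (17, 45) (0, 45)]  |A|=553.399
3. ⊥bis P3·P1 via (4.935,24.985): [(0, 26.4861) (0, 9.5017) (17, 15.3926) (17, 21.3151)]  |A|=194.7094
4. ⊥bis P3·P2 via (1.535,22.66): [(11.3277, 23.0405) (0, 22.6004) (0, 9.5017) (17, 15.3926) (17, 21.3151)]  |A|=172.701
5. ⊥bis P3·P4 via (3.48,26.175): [(11.3277, 23.0405) (0, 22.6004) (0, 9.5017) (17, 15.3926) (17, 21.3151)]  |A|=172.701
6. ⊥bis P3·P5 via (1.37,18.06): [(0, 17.8619) (0, 9.5017) (17, 15.3926) (17, 20.3203)]  |A|=112.9479
7. ⊥bis P3·P6 via (2.16,21.96): [(0, 17.8619) (0, 9.5017) (17, 15.3926) (17, 20.3203)]  |A|=112.9479
8. canonical 4-gon: [(0, 17.8619) (0, 9.5017) (17, 15.3926) (17, 20.3203)]
9. shoelace: 112.9479

Area of P3's cell: 112.9479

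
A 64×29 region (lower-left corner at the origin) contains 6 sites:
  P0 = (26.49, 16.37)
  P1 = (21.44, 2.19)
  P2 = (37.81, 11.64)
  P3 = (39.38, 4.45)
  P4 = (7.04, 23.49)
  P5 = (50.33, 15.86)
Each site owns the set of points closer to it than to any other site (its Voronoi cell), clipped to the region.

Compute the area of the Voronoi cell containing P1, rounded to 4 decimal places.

1. box [0,64]×[0,29]: [(0, 0) (64, 0) (64, 29) (0, 29)]
2. ⊥bis P1·P0 via (23.965,9.28): [(0, 17.8148) (0, 0) (50.0225, 0)]  |A|=445.5701
3. ⊥bis P1·P2 via (29.625,6.915): [(29.3712, 7.3547) (0, 17.8148) (0, 0) (33.6169, 0)]  |A|=385.2411
4. ⊥bis P1·P3 via (30.41,3.32): [(30.0498, 6.1791) (29.3712, 7.3547) (0, 17.8148) (0, 0) (30.8282, 0)]  |A|=376.6255
5. ⊥bis P1·P4 via (14.24,12.84): [(30.0498, 6.1791) (29.3712, 7.3547) (14.1464, 12.7767) (0, 3.213) (0, 0) (30.8282, 0)]  |A|=273.3437
6. ⊥bis P1·P5 via (35.885,9.025): [(30.0498, 6.1791) (29.3712, 7.3547) (14.1464, 12.7767) (0, 3.213) (0, 0) (30.8282, 0)]  |A|=273.3437
7. canonical 6-gon: [(30.0498, 6.1791) (29.3712, 7.3547) (14.1464, 12.7767) (0, 3.213) (0, 0) (30.8282, 0)]
8. shoelace: 273.3437

Area of P1's cell: 273.3437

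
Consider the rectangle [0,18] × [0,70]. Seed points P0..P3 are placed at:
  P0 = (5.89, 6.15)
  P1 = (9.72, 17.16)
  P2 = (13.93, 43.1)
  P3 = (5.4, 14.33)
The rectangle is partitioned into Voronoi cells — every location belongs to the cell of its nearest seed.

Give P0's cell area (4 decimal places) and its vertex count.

Area of P0's cell: 177.8264 (5 vertices)

1. box [0,18]×[0,70]: [(0, 0) (18, 0) (18, 70) (0, 70)]
2. ⊥bis P0·P1 via (7.805,11.655): [(0, 14.3701) (0, 0) (18, 0) (18, 8.1085)]  |A|=202.3074
3. ⊥bis P0·P2 via (9.91,24.625): [(0, 14.3701) (0, 0) (18, 0) (18, 8.1085)]  |A|=202.3074
4. ⊥bis P0·P3 via (5.645,10.24): [(10.9578, 10.5582) (0, 9.9019) (0, 0) (18, 0) (18, 8.1085)]  |A|=177.8264
5. canonical 5-gon: [(10.9578, 10.5582) (0, 9.9019) (0, 0) (18, 0) (18, 8.1085)]
6. shoelace: 177.8264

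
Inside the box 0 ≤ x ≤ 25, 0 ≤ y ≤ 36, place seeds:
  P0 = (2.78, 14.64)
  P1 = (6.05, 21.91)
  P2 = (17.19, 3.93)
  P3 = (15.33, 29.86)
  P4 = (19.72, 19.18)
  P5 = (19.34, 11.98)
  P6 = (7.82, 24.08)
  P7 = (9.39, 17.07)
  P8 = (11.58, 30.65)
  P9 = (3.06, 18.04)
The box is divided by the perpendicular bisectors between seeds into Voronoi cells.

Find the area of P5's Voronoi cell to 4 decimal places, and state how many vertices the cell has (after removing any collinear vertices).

1. box [0,25]×[0,36]: [(0, 0) (25, 0) (25, 36) (0, 36)]
2. ⊥bis P5·P0 via (11.06,13.31): [(8.922, 0) (25, 0) (25, 36) (14.7046, 36)]  |A|=474.7196
3. ⊥bis P5·P1 via (12.695,16.945): [(11.356, 15.153) (8.922, 0) (25, 0) (25, 33.4136)]  |A|=349.7616
4. ⊥bis P5·P2 via (18.265,7.955): [(11.356, 15.153) (10.5316, 10.0204) (25, 6.1562) (25, 33.4136)]  |A|=224.6722
5. ⊥bis P5·P3 via (17.335,20.92): [(15.3289, 20.4701) (11.356, 15.153) (10.5316, 10.0204) (25, 6.1562) (25, 22.6391)]  |A|=172.571
6. ⊥bis P5·P4 via (19.53,15.58): [(11.9731, 15.9788) (11.356, 15.153) (10.5316, 10.0204) (25, 6.1562) (25, 15.2913)]  |A|=106.6334
7. ⊥bis P5·P6 via (13.58,18.03): [(11.9731, 15.9788) (11.356, 15.153) (10.5316, 10.0204) (25, 6.1562) (25, 15.2913)]  |A|=106.6334
8. ⊥bis P5·P7 via (14.365,14.525): [(15.0263, 15.8177) (11.8769, 9.6611) (25, 6.1562) (25, 15.2913)]  |A|=91.4713
9. ⊥bis P5·P8 via (15.46,21.315): [(15.0263, 15.8177) (11.8769, 9.6611) (25, 6.1562) (25, 15.2913)]  |A|=91.4713
10. ⊥bis P5·P9 via (11.2,15.01): [(15.0263, 15.8177) (11.8769, 9.6611) (25, 6.1562) (25, 15.2913)]  |A|=91.4713
11. canonical 4-gon: [(15.0263, 15.8177) (11.8769, 9.6611) (25, 6.1562) (25, 15.2913)]
12. shoelace: 91.4713

Area of P5's cell: 91.4713 (4 vertices)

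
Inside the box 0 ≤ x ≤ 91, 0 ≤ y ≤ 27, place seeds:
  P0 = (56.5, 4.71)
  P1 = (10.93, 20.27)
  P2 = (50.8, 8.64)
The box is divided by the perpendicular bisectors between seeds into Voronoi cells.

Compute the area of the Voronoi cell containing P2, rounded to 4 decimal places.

1. box [0,91]×[0,27]: [(0, 0) (91, 0) (91, 27) (0, 27)]
2. ⊥bis P2·P0 via (53.65,6.675): [(0, 0) (49.0478, 0) (67.6636, 27) (0, 27)]  |A|=1575.6028
3. ⊥bis P2·P1 via (30.865,14.455): [(26.6485, 0) (49.0478, 0) (67.6636, 27) (34.5244, 27)]  |A|=749.7692
4. canonical 4-gon: [(26.6485, 0) (49.0478, 0) (67.6636, 27) (34.5244, 27)]
5. shoelace: 749.7692

Area of P2's cell: 749.7692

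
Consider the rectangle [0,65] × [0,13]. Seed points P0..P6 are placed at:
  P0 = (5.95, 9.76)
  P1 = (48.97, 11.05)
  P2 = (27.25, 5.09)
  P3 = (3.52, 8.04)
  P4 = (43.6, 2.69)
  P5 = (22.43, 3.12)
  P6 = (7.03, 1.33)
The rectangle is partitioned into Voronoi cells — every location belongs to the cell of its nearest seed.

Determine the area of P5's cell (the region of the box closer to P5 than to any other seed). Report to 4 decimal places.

1. box [0,65]×[0,13]: [(0, 0) (65, 0) (65, 13) (0, 13)]
2. ⊥bis P5·P0 via (14.19,6.44): [(11.5952, 0) (65, 0) (65, 13) (16.8331, 13)]  |A|=660.2157
3. ⊥bis P5·P1 via (35.7,7.085): [(11.5952, 0) (37.817, 0) (33.9326, 13) (16.8331, 13)]  |A|=281.5881
4. ⊥bis P5·P2 via (24.84,4.105): [(11.5952, 0) (26.5178, 0) (21.2045, 13) (16.8331, 13)]  |A|=125.4104
5. ⊥bis P5·P3 via (12.975,5.58): [(11.5952, 0) (26.5178, 0) (21.2045, 13) (16.8331, 13)]  |A|=125.4104
6. ⊥bis P5·P4 via (33.015,2.905): [(11.5952, 0) (26.5178, 0) (21.2045, 13) (16.8331, 13)]  |A|=125.4104
7. ⊥bis P5·P6 via (14.73,2.225): [(14.2289, 6.5365) (14.9886, 0) (26.5178, 0) (21.2045, 13) (16.8331, 13)]  |A|=114.3201
8. canonical 5-gon: [(14.2289, 6.5365) (14.9886, 0) (26.5178, 0) (21.2045, 13) (16.8331, 13)]
9. shoelace: 114.3201

Area of P5's cell: 114.3201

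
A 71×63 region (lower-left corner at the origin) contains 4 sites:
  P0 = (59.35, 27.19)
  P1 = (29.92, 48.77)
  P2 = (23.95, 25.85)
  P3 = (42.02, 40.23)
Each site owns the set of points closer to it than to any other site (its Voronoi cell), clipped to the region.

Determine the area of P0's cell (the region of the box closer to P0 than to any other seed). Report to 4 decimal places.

Area of P0's cell: 1196.4881

1. box [0,71]×[0,63]: [(0, 0) (71, 0) (71, 63) (0, 63)]
2. ⊥bis P0·P1 via (44.635,37.98): [(16.7856, 0) (71, 0) (71, 63) (62.9813, 63)]  |A|=1960.3433
3. ⊥bis P0·P2 via (41.65,26.52): [(41.384, 33.5464) (42.6539, 0) (71, 0) (71, 63) (62.9813, 63)]  |A|=1526.4488
4. ⊥bis P0·P3 via (50.685,33.71): [(41.8236, 21.9333) (42.6539, 0) (71, 0) (71, 60.7084)]  |A|=1196.4881
5. canonical 4-gon: [(41.8236, 21.9333) (42.6539, 0) (71, 0) (71, 60.7084)]
6. shoelace: 1196.4881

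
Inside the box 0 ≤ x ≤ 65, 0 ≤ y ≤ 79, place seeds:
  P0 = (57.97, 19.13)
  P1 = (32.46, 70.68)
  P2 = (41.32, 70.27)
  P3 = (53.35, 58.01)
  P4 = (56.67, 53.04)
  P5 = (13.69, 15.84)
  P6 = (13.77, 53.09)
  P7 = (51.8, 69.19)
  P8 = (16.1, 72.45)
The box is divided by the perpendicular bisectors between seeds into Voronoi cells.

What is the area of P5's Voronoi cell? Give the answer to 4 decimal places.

1. box [0,65]×[0,79]: [(0, 0) (65, 0) (65, 79) (0, 79)]
2. ⊥bis P5·P0 via (35.83,17.485): [(0, 0) (37.1291, 0) (31.2594, 79) (0, 79)]  |A|=2701.3487
3. ⊥bis P5·P1 via (23.075,43.26): [(0, 51.1578) (0, 0) (37.1291, 0) (34.1978, 39.453)]  |A|=1607.1706
4. ⊥bis P5·P2 via (27.505,43.055): [(0, 51.1578) (0, 0) (37.1291, 0) (34.1978, 39.453)]  |A|=1607.1706
5. ⊥bis P5·P3 via (33.52,36.925): [(28.9062, 41.2642) (0, 51.1578) (0, 0) (37.1291, 0) (34.4506, 36.0498)]  |A|=1598.3953
6. ⊥bis P5·P4 via (35.18,34.44): [(30.8812, 39.4068) (28.9062, 41.2642) (0, 51.1578) (0, 0) (37.1291, 0) (34.513, 35.2107)]  |A|=1597.0024
7. ⊥bis P5·P6 via (13.73,34.465): [(0, 34.4945) (0, 0) (37.1291, 0) (34.5717, 34.4202)]  |A|=1235.2636
8. ⊥bis P5·P7 via (32.745,42.515): [(0, 34.4945) (0, 0) (37.1291, 0) (34.5717, 34.4202)]  |A|=1235.2636
9. ⊥bis P5·P8 via (14.895,44.145): [(0, 34.4945) (0, 0) (37.1291, 0) (34.5717, 34.4202)]  |A|=1235.2636
10. canonical 4-gon: [(0, 34.4945) (0, 0) (37.1291, 0) (34.5717, 34.4202)]
11. shoelace: 1235.2636

Area of P5's cell: 1235.2636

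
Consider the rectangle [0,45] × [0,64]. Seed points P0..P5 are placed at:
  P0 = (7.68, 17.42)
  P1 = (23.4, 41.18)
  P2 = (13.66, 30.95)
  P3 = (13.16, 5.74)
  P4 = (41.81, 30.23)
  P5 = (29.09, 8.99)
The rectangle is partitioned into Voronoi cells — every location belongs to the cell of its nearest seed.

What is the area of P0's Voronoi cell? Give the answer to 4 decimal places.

Area of P0's cell: 262.8696

1. box [0,45]×[0,64]: [(0, 0) (45, 0) (45, 64) (0, 64)]
2. ⊥bis P0·P1 via (15.54,29.3): [(0, 39.5815) (0, 0) (45, 0) (45, 9.8088)]  |A|=1111.2818
3. ⊥bis P0·P2 via (10.67,24.185): [(0, 28.9009) (0, 0) (45, 0) (45, 9.0118)]  |A|=853.0365
4. ⊥bis P0·P3 via (10.42,11.58): [(24.3753, 18.1275) (0, 28.9009) (0, 6.6912)]  |A|=270.6849
5. ⊥bis P0·P4 via (24.745,23.825): [(24.3753, 18.1275) (0, 28.9009) (0, 6.6912)]  |A|=270.6849
6. ⊥bis P0·P5 via (18.385,13.205): [(19.405, 15.7956) (20.9238, 19.653) (0, 28.9009) (0, 6.6912)]  |A|=262.8696
7. canonical 4-gon: [(19.405, 15.7956) (20.9238, 19.653) (0, 28.9009) (0, 6.6912)]
8. shoelace: 262.8696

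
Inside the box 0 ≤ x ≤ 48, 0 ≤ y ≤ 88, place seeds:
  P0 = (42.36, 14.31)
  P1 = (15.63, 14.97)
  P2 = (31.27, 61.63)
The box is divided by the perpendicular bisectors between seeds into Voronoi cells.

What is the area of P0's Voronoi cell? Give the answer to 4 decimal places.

Area of P0's cell: 726.0213

1. box [0,48]×[0,88]: [(0, 0) (48, 0) (48, 88) (0, 88)]
2. ⊥bis P0·P1 via (28.995,14.64): [(28.6335, 0) (48, 0) (48, 88) (30.8064, 88)]  |A|=1608.6454
3. ⊥bis P0·P2 via (36.815,37.97): [(29.5289, 36.2624) (28.6335, 0) (48, 0) (48, 40.5913)]  |A|=726.0213
4. canonical 4-gon: [(29.5289, 36.2624) (28.6335, 0) (48, 0) (48, 40.5913)]
5. shoelace: 726.0213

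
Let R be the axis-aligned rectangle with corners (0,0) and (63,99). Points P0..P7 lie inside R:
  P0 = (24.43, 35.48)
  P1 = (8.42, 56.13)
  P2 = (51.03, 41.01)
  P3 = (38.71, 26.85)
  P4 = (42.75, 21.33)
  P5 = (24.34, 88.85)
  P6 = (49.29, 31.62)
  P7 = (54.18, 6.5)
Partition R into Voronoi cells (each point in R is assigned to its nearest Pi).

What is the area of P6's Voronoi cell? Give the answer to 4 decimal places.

Area of P6's cell: 262.7817

1. box [0,63]×[0,99]: [(0, 0) (63, 0) (63, 99) (0, 99)]
2. ⊥bis P6·P0 via (36.86,33.55): [(31.6507, 0) (63, 0) (63, 99) (47.0224, 99)]  |A|=2342.6817
3. ⊥bis P6·P1 via (28.855,43.875): [(41.8199, 65.4937) (31.6507, 0) (63, 0) (63, 99) (61.9138, 99)]  |A|=2093.2036
4. ⊥bis P6·P2 via (50.16,36.315): [(37.6493, 38.6333) (31.6507, 0) (63, 0) (63, 33.9357)]  |A|=1035.7103
5. ⊥bis P6·P3 via (44,29.235): [(39.9554, 38.2059) (57.1806, 0) (63, 0) (63, 33.9357)]  |A|=502.184
6. ⊥bis P6·P4 via (46.02,26.475): [(39.9554, 38.2059) (44.9328, 27.166) (63, 15.683) (63, 33.9357)]  |A|=281.4652
7. ⊥bis P6·P5 via (36.815,60.235): [(39.9554, 38.2059) (44.9328, 27.166) (63, 15.683) (63, 33.9357)]  |A|=281.4652
8. ⊥bis P6·P7 via (51.735,19.06): [(39.9554, 38.2059) (44.9328, 27.166) (56.2912, 19.9469) (63, 21.2529) (63, 33.9357)]  |A|=262.7817
9. canonical 5-gon: [(39.9554, 38.2059) (44.9328, 27.166) (56.2912, 19.9469) (63, 21.2529) (63, 33.9357)]
10. shoelace: 262.7817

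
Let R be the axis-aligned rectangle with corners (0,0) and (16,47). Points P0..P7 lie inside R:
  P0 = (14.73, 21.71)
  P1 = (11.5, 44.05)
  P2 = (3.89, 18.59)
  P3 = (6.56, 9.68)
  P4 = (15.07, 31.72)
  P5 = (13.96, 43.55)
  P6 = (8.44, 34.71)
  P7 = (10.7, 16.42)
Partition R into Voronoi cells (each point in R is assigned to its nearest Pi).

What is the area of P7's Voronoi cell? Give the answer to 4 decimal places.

Area of P7's cell: 73.1856

1. box [0,16]×[0,47]: [(0, 0) (16, 0) (16, 47) (0, 47)]
2. ⊥bis P7·P0 via (12.715,19.065): [(0, 28.7515) (0, 0) (16, 0) (16, 16.5624)]  |A|=362.5113
3. ⊥bis P7·P1 via (11.1,30.235): [(0, 28.7515) (0, 0) (16, 0) (16, 16.5624)]  |A|=362.5113
4. ⊥bis P7·P2 via (7.295,17.505): [(8.7537, 22.0828) (1.717, 0) (16, 0) (16, 16.5624)]  |A|=217.7118
5. ⊥bis P7·P3 via (8.63,13.05): [(8.7537, 22.0828) (6.3263, 14.465) (16, 8.523) (16, 16.5624)]  |A|=73.1856
6. ⊥bis P7·P4 via (12.885,24.07): [(8.7537, 22.0828) (6.3263, 14.465) (16, 8.523) (16, 16.5624)]  |A|=73.1856
7. ⊥bis P7·P5 via (12.33,29.985): [(8.7537, 22.0828) (6.3263, 14.465) (16, 8.523) (16, 16.5624)]  |A|=73.1856
8. ⊥bis P7·P6 via (9.57,25.565): [(8.7537, 22.0828) (6.3263, 14.465) (16, 8.523) (16, 16.5624)]  |A|=73.1856
9. canonical 4-gon: [(8.7537, 22.0828) (6.3263, 14.465) (16, 8.523) (16, 16.5624)]
10. shoelace: 73.1856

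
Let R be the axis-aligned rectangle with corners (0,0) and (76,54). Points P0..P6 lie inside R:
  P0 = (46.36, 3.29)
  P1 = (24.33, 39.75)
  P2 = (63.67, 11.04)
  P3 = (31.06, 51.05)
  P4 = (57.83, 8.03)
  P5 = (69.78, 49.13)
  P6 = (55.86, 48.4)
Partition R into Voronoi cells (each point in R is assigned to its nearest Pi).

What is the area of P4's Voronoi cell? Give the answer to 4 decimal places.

Area of P4's cell: 271.3794

1. box [0,76]×[0,54]: [(0, 0) (76, 0) (76, 54) (0, 54)]
2. ⊥bis P4·P0 via (52.095,5.66): [(54.434, 0) (76, 0) (76, 54) (32.1184, 54)]  |A|=1767.085
3. ⊥bis P4·P1 via (41.08,23.89): [(43.5036, 26.4496) (54.434, 0) (76, 0) (76, 54) (69.5901, 54)]  |A|=1250.9053
4. ⊥bis P4·P2 via (60.75,9.535): [(49.026, 32.2819) (43.5036, 26.4496) (54.434, 0) (65.6644, 0)]  |A|=286.1765
5. ⊥bis P4·P3 via (44.445,29.54): [(49.026, 32.2819) (43.5036, 26.4496) (54.434, 0) (65.6644, 0)]  |A|=286.1765
6. ⊥bis P4·P5 via (63.805,28.58): [(49.026, 32.2819) (43.5036, 26.4496) (54.434, 0) (65.6644, 0)]  |A|=286.1765
7. ⊥bis P4·P6 via (56.845,28.215): [(51.2625, 27.9426) (44.6099, 27.6179) (43.5036, 26.4496) (54.434, 0) (65.6644, 0)]  |A|=271.3794
8. canonical 5-gon: [(51.2625, 27.9426) (44.6099, 27.6179) (43.5036, 26.4496) (54.434, 0) (65.6644, 0)]
9. shoelace: 271.3794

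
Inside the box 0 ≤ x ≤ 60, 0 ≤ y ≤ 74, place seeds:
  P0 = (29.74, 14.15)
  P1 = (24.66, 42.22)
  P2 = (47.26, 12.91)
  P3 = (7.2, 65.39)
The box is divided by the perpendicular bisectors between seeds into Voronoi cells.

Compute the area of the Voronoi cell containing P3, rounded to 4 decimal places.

Area of P3's cell: 687.9273

1. box [0,60]×[0,74]: [(0, 0) (60, 0) (60, 74) (0, 74)]
2. ⊥bis P3·P0 via (18.47,39.77): [(0, 31.6452) (60, 58.0387) (60, 74) (0, 74)]  |A|=1749.4836
3. ⊥bis P3·P1 via (15.93,53.805): [(0, 41.8008) (42.7294, 74) (0, 74)]  |A|=687.9273
4. ⊥bis P3·P2 via (27.23,39.15): [(0, 41.8008) (42.7294, 74) (0, 74)]  |A|=687.9273
5. canonical 3-gon: [(0, 41.8008) (42.7294, 74) (0, 74)]
6. shoelace: 687.9273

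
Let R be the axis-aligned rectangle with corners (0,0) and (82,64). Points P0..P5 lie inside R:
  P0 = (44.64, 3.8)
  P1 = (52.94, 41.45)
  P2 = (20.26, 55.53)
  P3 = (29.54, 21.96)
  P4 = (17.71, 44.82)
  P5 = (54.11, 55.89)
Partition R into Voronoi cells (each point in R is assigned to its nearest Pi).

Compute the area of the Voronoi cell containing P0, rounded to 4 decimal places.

1. box [0,82]×[0,64]: [(0, 0) (82, 0) (82, 64) (0, 64)]
2. ⊥bis P0·P1 via (48.79,22.625): [(0, 33.3808) (0, 0) (82, 0) (82, 15.3038)]  |A|=1996.07
3. ⊥bis P0·P2 via (32.45,29.665): [(27.4802, 27.3228) (0, 14.3715) (0, 0) (82, 0) (82, 15.3038)]  |A|=1734.8802
4. ⊥bis P0·P3 via (37.09,12.88): [(48.8057, 22.6215) (21.5999, 0) (82, 0) (82, 15.3038)]  |A|=937.1719
5. ⊥bis P0·P4 via (31.175,24.31): [(48.8057, 22.6215) (21.5999, 0) (82, 0) (82, 15.3038)]  |A|=937.1719
6. ⊥bis P0·P5 via (49.375,29.845): [(48.8057, 22.6215) (21.5999, 0) (82, 0) (82, 15.3038)]  |A|=937.1719
7. canonical 4-gon: [(48.8057, 22.6215) (21.5999, 0) (82, 0) (82, 15.3038)]
8. shoelace: 937.1719

Area of P0's cell: 937.1719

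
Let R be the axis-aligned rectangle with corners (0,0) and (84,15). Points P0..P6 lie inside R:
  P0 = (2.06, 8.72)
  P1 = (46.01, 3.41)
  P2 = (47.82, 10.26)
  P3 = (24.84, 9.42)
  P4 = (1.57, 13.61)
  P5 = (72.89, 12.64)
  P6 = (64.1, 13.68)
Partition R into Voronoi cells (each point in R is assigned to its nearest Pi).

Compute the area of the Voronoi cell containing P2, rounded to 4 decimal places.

Area of P2's cell: 162.1039

1. box [0,84]×[0,15]: [(0, 0) (84, 0) (84, 15) (0, 15)]
2. ⊥bis P2·P0 via (24.94,9.49): [(25.2594, 0) (84, 0) (84, 15) (24.7546, 15)]  |A|=884.8954
3. ⊥bis P2·P1 via (46.915,6.835): [(24.833, 12.6698) (72.7823, 0) (84, 0) (84, 15) (24.7546, 15)]  |A|=583.8425
4. ⊥bis P2·P3 via (36.33,9.84): [(36.3377, 9.6299) (72.7823, 0) (84, 0) (84, 15) (36.1414, 15)]  |A|=539.9833
5. ⊥bis P2·P4 via (24.695,11.935): [(36.3377, 9.6299) (72.7823, 0) (84, 0) (84, 15) (36.1414, 15)]  |A|=539.9833
6. ⊥bis P2·P5 via (60.355,11.45): [(36.3377, 9.6299) (61.1502, 3.0736) (60.018, 15) (36.1414, 15)]  |A|=208.3608
7. ⊥bis P2·P6 via (55.96,11.97): [(36.3377, 9.6299) (57.6337, 4.0028) (55.3235, 15) (36.1414, 15)]  |A|=162.1039
8. canonical 4-gon: [(36.3377, 9.6299) (57.6337, 4.0028) (55.3235, 15) (36.1414, 15)]
9. shoelace: 162.1039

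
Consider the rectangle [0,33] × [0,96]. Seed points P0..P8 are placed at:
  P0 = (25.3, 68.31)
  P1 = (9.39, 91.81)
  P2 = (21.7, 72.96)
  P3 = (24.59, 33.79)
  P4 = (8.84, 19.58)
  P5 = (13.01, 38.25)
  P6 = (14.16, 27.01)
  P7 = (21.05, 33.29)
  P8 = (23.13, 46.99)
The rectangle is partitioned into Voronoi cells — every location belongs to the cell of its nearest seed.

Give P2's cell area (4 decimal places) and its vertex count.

Area of P2's cell: 557.1860 (6 vertices)

1. box [0,33]×[0,96]: [(0, 0) (33, 0) (33, 96) (0, 96)]
2. ⊥bis P2·P0 via (23.5,70.635): [(0, 52.4415) (33, 77.9898) (33, 96) (0, 96)]  |A|=1015.8837
3. ⊥bis P2·P1 via (15.545,82.385): [(0, 72.2333) (0, 52.4415) (33, 77.9898) (33, 93.784)]  |A|=587.1696
4. ⊥bis P2·P3 via (23.145,53.375): [(0, 72.2333) (0, 52.4415) (33, 77.9898) (33, 93.784)]  |A|=587.1696
5. ⊥bis P2·P4 via (15.27,46.27): [(0, 72.2333) (0, 52.4415) (33, 77.9898) (33, 93.784)]  |A|=587.1696
6. ⊥bis P2·P5 via (17.355,55.605): [(0, 72.2333) (0, 59.95) (7.3286, 58.1152) (33, 77.9898) (33, 93.784)]  |A|=559.656
7. ⊥bis P2·P6 via (17.93,49.985): [(0, 72.2333) (0, 59.95) (7.3286, 58.1152) (33, 77.9898) (33, 93.784)]  |A|=559.656
8. ⊥bis P2·P7 via (21.375,53.125): [(0, 72.2333) (0, 59.95) (7.3286, 58.1152) (33, 77.9898) (33, 93.784)]  |A|=559.656
9. ⊥bis P2·P8 via (22.415,59.975): [(0, 72.2333) (0, 59.95) (3.9593, 58.9588) (8.7596, 59.2231) (33, 77.9898) (33, 93.784)]  |A|=557.186
10. canonical 6-gon: [(0, 72.2333) (0, 59.95) (3.9593, 58.9588) (8.7596, 59.2231) (33, 77.9898) (33, 93.784)]
11. shoelace: 557.186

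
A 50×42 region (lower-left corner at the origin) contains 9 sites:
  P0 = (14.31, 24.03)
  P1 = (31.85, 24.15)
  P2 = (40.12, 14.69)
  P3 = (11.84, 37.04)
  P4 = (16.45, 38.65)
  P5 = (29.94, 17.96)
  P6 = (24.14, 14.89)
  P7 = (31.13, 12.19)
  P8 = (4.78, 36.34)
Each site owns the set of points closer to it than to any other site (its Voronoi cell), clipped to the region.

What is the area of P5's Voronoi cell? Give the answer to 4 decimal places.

Area of P5's cell: 58.0260

1. box [0,50]×[0,42]: [(0, 0) (50, 0) (50, 42) (0, 42)]
2. ⊥bis P5·P0 via (22.125,20.995): [(13.9715, 0) (50, 0) (50, 42) (30.2824, 42)]  |A|=1170.6684
3. ⊥bis P5·P1 via (30.895,21.055): [(23.0843, 23.4651) (13.9715, 0) (50, 0) (50, 15.1599)]  |A|=626.7265
4. ⊥bis P5·P2 via (35.03,16.325): [(36.0395, 19.4676) (23.0843, 23.4651) (13.9715, 0) (29.7861, 0)]  |A|=324.1482
5. ⊥bis P5·P3 via (20.89,27.5): [(36.0395, 19.4676) (23.0843, 23.4651) (13.9715, 0) (29.7861, 0)]  |A|=324.1482
6. ⊥bis P5·P4 via (23.195,28.305): [(36.0395, 19.4676) (23.0843, 23.4651) (13.9715, 0) (29.7861, 0)]  |A|=324.1482
7. ⊥bis P5·P6 via (27.04,16.425): [(32.0324, 6.9931) (36.0395, 19.4676) (23.3584, 23.3805)]  |A|=86.935
8. ⊥bis P5·P7 via (30.535,15.075): [(28.0282, 14.558) (34.9189, 15.9791) (36.0395, 19.4676) (23.3584, 23.3805)]  |A|=58.026
9. ⊥bis P5·P8 via (17.36,27.15): [(28.0282, 14.558) (34.9189, 15.9791) (36.0395, 19.4676) (23.3584, 23.3805)]  |A|=58.026
10. canonical 4-gon: [(28.0282, 14.558) (34.9189, 15.9791) (36.0395, 19.4676) (23.3584, 23.3805)]
11. shoelace: 58.026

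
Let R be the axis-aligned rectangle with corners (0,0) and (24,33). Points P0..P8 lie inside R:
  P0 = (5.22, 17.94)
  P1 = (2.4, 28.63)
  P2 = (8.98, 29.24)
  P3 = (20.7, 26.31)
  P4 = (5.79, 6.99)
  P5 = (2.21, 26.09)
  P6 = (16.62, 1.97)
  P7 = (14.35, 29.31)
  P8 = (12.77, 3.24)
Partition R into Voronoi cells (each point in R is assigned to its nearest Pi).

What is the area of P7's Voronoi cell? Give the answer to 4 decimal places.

Area of P7's cell: 65.1635

1. box [0,24]×[0,33]: [(0, 0) (24, 0) (24, 33) (0, 33)]
2. ⊥bis P7·P0 via (9.785,23.625): [(0, 31.4823) (24, 12.2105) (24, 33) (0, 33)]  |A|=267.687
3. ⊥bis P7·P1 via (8.375,28.97): [(8.6262, 24.5555) (24, 12.2105) (24, 33) (8.1457, 33)]  |A|=226.7477
4. ⊥bis P7·P2 via (11.665,29.275): [(11.7593, 22.0396) (24, 12.2105) (24, 33) (11.6164, 33)]  |A|=195.103
5. ⊥bis P7·P3 via (17.525,27.81): [(11.7593, 22.0396) (13.9629, 20.2702) (19.977, 33) (11.6164, 33)]  |A|=65.1635
6. ⊥bis P7·P4 via (10.07,18.15): [(11.7593, 22.0396) (13.9629, 20.2702) (19.977, 33) (11.6164, 33)]  |A|=65.1635
7. ⊥bis P7·P5 via (8.28,27.7): [(11.7593, 22.0396) (13.9629, 20.2702) (19.977, 33) (11.6164, 33)]  |A|=65.1635
8. ⊥bis P7·P6 via (15.485,15.64): [(11.7593, 22.0396) (13.9629, 20.2702) (19.977, 33) (11.6164, 33)]  |A|=65.1635
9. ⊥bis P7·P8 via (13.56,16.275): [(11.7593, 22.0396) (13.9629, 20.2702) (19.977, 33) (11.6164, 33)]  |A|=65.1635
10. canonical 4-gon: [(11.7593, 22.0396) (13.9629, 20.2702) (19.977, 33) (11.6164, 33)]
11. shoelace: 65.1635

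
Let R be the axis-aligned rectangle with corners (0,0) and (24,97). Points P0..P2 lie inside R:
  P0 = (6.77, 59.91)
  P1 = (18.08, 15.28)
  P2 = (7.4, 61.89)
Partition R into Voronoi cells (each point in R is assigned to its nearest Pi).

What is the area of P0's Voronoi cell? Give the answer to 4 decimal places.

1. box [0,24]×[0,97]: [(0, 0) (24, 0) (24, 97) (0, 97)]
2. ⊥bis P0·P1 via (12.425,37.595): [(0, 34.4463) (24, 40.5283) (24, 97) (0, 97)]  |A|=1428.3049
3. ⊥bis P0·P2 via (7.085,60.9): [(0, 63.1543) (0, 34.4463) (24, 40.5283) (24, 55.518)]  |A|=524.3721
4. canonical 4-gon: [(0, 63.1543) (0, 34.4463) (24, 40.5283) (24, 55.518)]
5. shoelace: 524.3721

Area of P0's cell: 524.3721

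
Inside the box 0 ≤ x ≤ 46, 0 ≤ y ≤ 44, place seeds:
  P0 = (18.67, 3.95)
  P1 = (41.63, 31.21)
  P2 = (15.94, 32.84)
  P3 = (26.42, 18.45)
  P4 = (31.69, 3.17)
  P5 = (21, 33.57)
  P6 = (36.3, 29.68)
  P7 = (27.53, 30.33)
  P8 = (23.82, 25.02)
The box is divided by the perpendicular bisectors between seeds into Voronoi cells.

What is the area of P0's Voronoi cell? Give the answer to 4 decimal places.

Area of P0's cell: 382.1830

1. box [0,46]×[0,44]: [(0, 0) (46, 0) (46, 44) (0, 44)]
2. ⊥bis P0·P1 via (30.15,17.58): [(0, 42.9741) (0, 0) (46, 0) (46, 4.2302)]  |A|=1085.6992
3. ⊥bis P0·P2 via (17.305,18.395): [(27.9842, 19.4041) (0, 16.7597) (0, 0) (46, 0) (46, 4.2302)]  |A|=718.9046
4. ⊥bis P0·P3 via (22.545,11.2): [(10.3186, 17.7348) (0, 16.7597) (0, 0) (43.4998, 0)]  |A|=472.1991
5. ⊥bis P0·P4 via (25.18,3.56): [(25.5417, 9.5983) (10.3186, 17.7348) (0, 16.7597) (0, 0) (24.9667, 0)]  |A|=383.2559
6. ⊥bis P0·P5 via (19.835,18.76): [(25.5417, 9.5983) (10.3186, 17.7348) (0, 16.7597) (0, 0) (24.9667, 0)]  |A|=383.2559
7. ⊥bis P0·P6 via (27.485,16.815): [(25.5417, 9.5983) (10.3186, 17.7348) (0, 16.7597) (0, 0) (24.9667, 0)]  |A|=383.2559
8. ⊥bis P0·P7 via (23.1,17.14): [(25.5417, 9.5983) (10.3186, 17.7348) (0, 16.7597) (0, 0) (24.9667, 0)]  |A|=383.2559
9. ⊥bis P0·P8 via (21.245,14.485): [(25.5417, 9.5983) (12.3152, 16.6677) (8.6098, 17.5733) (0, 16.7597) (0, 0) (24.9667, 0)]  |A|=382.183
10. canonical 6-gon: [(25.5417, 9.5983) (12.3152, 16.6677) (8.6098, 17.5733) (0, 16.7597) (0, 0) (24.9667, 0)]
11. shoelace: 382.183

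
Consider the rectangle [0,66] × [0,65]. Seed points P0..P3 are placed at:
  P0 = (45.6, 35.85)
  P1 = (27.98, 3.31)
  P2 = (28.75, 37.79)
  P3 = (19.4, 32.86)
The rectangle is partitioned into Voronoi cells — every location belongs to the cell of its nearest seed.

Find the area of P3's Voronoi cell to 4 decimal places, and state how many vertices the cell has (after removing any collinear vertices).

1. box [0,66]×[0,65]: [(0, 0) (66, 0) (66, 65) (0, 65)]
2. ⊥bis P3·P0 via (32.5,34.355): [(0, 0) (36.4207, 0) (29.0027, 65) (0, 65)]  |A|=2126.2603
3. ⊥bis P3·P1 via (23.69,18.085): [(0, 11.2065) (34.0146, 21.0828) (29.0027, 65) (0, 65)]  |A|=1551.7429
4. ⊥bis P3·P2 via (24.075,35.325): [(0, 11.2065) (31.9072, 20.4709) (8.4282, 65) (0, 65)]  |A|=1045.849
5. canonical 4-gon: [(0, 11.2065) (31.9072, 20.4709) (8.4282, 65) (0, 65)]
6. shoelace: 1045.849

Area of P3's cell: 1045.8490 (4 vertices)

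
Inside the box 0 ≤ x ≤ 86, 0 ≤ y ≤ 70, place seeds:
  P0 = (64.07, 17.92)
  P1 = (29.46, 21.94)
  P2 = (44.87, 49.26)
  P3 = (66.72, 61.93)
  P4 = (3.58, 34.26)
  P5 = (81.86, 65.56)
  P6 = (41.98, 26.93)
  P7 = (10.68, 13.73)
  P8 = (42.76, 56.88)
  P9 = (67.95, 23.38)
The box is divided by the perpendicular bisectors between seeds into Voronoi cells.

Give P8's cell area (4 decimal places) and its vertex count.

1. box [0,86]×[0,70]: [(0, 0) (86, 0) (86, 70) (0, 70)]
2. ⊥bis P8·P0 via (53.415,37.4): [(0, 8.1835) (86, 55.2231) (86, 70) (0, 70)]  |A|=3293.5167
3. ⊥bis P8·P1 via (36.11,39.41): [(0, 53.1554) (48.4807, 34.7011) (86, 55.2231) (86, 70) (0, 70)]  |A|=2203.3842
4. ⊥bis P8·P2 via (43.815,53.07): [(0, 53.1554) (18.5807, 46.0826) (86, 64.7511) (86, 70) (0, 70)]  |A|=1361.8797
5. ⊥bis P8·P3 via (54.74,59.405): [(0, 53.1554) (18.5807, 46.0826) (55.3991, 56.2777) (52.5069, 70) (0, 70)]  |A|=1051.7686
6. ⊥bis P8·P4 via (23.17,45.57): [(22.2823, 47.1075) (55.3991, 56.2777) (52.5069, 70) (9.0657, 70)]  |A|=737.719
7. ⊥bis P8·P5 via (62.31,61.22): [(22.2823, 47.1075) (55.3991, 56.2777) (52.5069, 70) (9.0657, 70)]  |A|=737.719
8. ⊥bis P8·P6 via (42.37,41.905): [(22.2823, 47.1075) (55.3991, 56.2777) (52.5069, 70) (9.0657, 70)]  |A|=737.719
9. ⊥bis P8·P7 via (26.72,35.305): [(22.2823, 47.1075) (55.3991, 56.2777) (52.5069, 70) (9.0657, 70)]  |A|=737.719
10. ⊥bis P8·P9 via (55.355,40.13): [(22.2823, 47.1075) (55.3991, 56.2777) (52.5069, 70) (9.0657, 70)]  |A|=737.719
11. canonical 4-gon: [(22.2823, 47.1075) (55.3991, 56.2777) (52.5069, 70) (9.0657, 70)]
12. shoelace: 737.719

Area of P8's cell: 737.7190 (4 vertices)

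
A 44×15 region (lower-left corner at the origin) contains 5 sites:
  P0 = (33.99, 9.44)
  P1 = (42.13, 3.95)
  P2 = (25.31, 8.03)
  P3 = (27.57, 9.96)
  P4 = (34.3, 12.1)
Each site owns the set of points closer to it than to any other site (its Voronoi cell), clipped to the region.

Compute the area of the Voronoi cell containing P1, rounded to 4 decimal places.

1. box [0,44]×[0,15]: [(0, 0) (44, 0) (44, 15) (0, 15)]
2. ⊥bis P1·P0 via (38.06,6.695): [(33.5446, 0) (44, 0) (44, 15) (43.6613, 15)]  |A|=80.9561
3. ⊥bis P1·P2 via (33.72,5.99): [(33.5446, 0) (44, 0) (44, 15) (43.6613, 15)]  |A|=80.9561
4. ⊥bis P1·P3 via (34.85,6.955): [(33.5446, 0) (44, 0) (44, 15) (43.6613, 15)]  |A|=80.9561
5. ⊥bis P1·P4 via (38.215,8.025): [(40.3228, 10.05) (33.5446, 0) (44, 0) (44, 13.5829)]  |A|=77.5122
6. canonical 4-gon: [(40.3228, 10.05) (33.5446, 0) (44, 0) (44, 13.5829)]
7. shoelace: 77.5122

Area of P1's cell: 77.5122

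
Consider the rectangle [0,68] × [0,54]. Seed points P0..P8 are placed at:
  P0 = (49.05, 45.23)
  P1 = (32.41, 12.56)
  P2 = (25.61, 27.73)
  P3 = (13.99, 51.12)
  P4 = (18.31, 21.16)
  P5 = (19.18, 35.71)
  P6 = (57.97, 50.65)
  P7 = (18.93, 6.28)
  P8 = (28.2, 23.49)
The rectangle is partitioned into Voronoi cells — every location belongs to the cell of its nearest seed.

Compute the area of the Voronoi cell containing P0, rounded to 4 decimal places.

1. box [0,68]×[0,54]: [(0, 0) (68, 0) (68, 54) (0, 54)]
2. ⊥bis P0·P1 via (40.73,28.895): [(0, 49.6402) (68, 15.0054) (68, 54) (0, 54)]  |A|=1474.0476
3. ⊥bis P0·P2 via (37.33,36.48): [(44.3813, 27.0352) (68, 15.0054) (68, 54) (24.2498, 54)]  |A|=1050.3569
4. ⊥bis P0·P3 via (31.52,48.175): [(30.9834, 44.9808) (44.3813, 27.0352) (68, 15.0054) (68, 54) (32.4986, 54)]  |A|=1013.1583
5. ⊥bis P0·P4 via (33.68,33.195): [(30.9834, 44.9808) (44.3813, 27.0352) (68, 15.0054) (68, 54) (32.4986, 54)]  |A|=1013.1583
6. ⊥bis P0·P5 via (34.115,40.47): [(31.5681, 48.4612) (33.9391, 41.0218) (44.3813, 27.0352) (68, 15.0054) (68, 54) (32.4986, 54)]  |A|=1006.8573
7. ⊥bis P0·P6 via (53.51,47.94): [(31.5681, 48.4612) (33.9391, 41.0218) (44.3813, 27.0352) (68, 15.0054) (68, 24.093) (49.8278, 54) (32.4986, 54)]  |A|=735.1193
8. ⊥bis P0·P7 via (33.99,25.755): [(31.5681, 48.4612) (33.9391, 41.0218) (44.3813, 27.0352) (68, 15.0054) (68, 24.093) (49.8278, 54) (32.4986, 54)]  |A|=735.1193
9. ⊥bis P0·P8 via (38.625,34.36): [(31.5681, 48.4612) (33.9391, 41.0218) (39.6383, 33.3881) (48.3928, 24.992) (68, 15.0054) (68, 24.093) (49.8278, 54) (32.4986, 54)]  |A|=727.2224
10. canonical 8-gon: [(31.5681, 48.4612) (33.9391, 41.0218) (39.6383, 33.3881) (48.3928, 24.992) (68, 15.0054) (68, 24.093) (49.8278, 54) (32.4986, 54)]
11. shoelace: 727.2224

Area of P0's cell: 727.2224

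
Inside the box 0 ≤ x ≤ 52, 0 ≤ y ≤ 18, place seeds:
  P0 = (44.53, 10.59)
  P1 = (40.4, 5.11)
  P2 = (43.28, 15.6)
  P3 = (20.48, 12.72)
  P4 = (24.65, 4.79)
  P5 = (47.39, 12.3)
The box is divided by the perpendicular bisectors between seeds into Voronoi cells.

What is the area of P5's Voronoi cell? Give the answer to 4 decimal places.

1. box [0,52]×[0,18]: [(0, 0) (52, 0) (52, 18) (0, 18)]
2. ⊥bis P5·P0 via (45.96,11.445): [(52, 1.343) (52, 18) (42.0408, 18)]  |A|=82.9455
3. ⊥bis P5·P1 via (43.895,8.705): [(52, 1.343) (52, 18) (42.0408, 18)]  |A|=82.9455
4. ⊥bis P5·P2 via (45.335,13.95): [(44.8348, 13.327) (52, 1.343) (52, 18) (48.5868, 18)]  |A|=67.6506
5. ⊥bis P5·P3 via (33.935,12.51): [(44.8348, 13.327) (52, 1.343) (52, 18) (48.5868, 18)]  |A|=67.6506
6. ⊥bis P5·P4 via (36.02,8.545): [(44.8348, 13.327) (52, 1.343) (52, 18) (48.5868, 18)]  |A|=67.6506
7. canonical 4-gon: [(44.8348, 13.327) (52, 1.343) (52, 18) (48.5868, 18)]
8. shoelace: 67.6506

Area of P5's cell: 67.6506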